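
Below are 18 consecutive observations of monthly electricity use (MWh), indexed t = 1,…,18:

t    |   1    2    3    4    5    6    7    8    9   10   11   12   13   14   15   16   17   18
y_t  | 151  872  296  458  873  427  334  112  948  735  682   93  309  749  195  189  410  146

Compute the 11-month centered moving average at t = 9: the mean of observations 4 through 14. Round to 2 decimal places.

520.00

Sum of periods 4–14: 458 + 873 + 427 + 334 + 112 + 948 + 735 + 682 + 93 + 309 + 749 = 5720
Divide by 11: 5720 / 11 = 520.00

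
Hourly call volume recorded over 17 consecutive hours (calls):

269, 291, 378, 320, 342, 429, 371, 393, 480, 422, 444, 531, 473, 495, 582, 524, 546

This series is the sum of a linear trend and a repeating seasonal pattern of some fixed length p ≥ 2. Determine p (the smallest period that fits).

3

First differences y_{t+1} − y_t: 22, 87, -58, 22, 87, -58, 22, 87, …
The difference pattern repeats every 3 terms and not for any smaller step, so p = 3.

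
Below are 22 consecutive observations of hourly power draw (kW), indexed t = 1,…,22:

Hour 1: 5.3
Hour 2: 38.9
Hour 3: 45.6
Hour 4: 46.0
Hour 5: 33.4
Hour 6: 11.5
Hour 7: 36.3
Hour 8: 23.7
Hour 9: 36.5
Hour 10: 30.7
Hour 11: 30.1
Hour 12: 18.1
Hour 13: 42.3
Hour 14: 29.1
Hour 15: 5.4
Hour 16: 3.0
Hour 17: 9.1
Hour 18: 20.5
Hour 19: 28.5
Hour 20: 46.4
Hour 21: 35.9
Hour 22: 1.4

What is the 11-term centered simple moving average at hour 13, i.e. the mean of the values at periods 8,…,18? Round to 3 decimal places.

Sum of periods 8–18: 23.7 + 36.5 + 30.7 + 30.1 + 18.1 + 42.3 + 29.1 + 5.4 + 3.0 + 9.1 + 20.5 = 248.5
Divide by 11: 248.5 / 11 = 22.591

22.591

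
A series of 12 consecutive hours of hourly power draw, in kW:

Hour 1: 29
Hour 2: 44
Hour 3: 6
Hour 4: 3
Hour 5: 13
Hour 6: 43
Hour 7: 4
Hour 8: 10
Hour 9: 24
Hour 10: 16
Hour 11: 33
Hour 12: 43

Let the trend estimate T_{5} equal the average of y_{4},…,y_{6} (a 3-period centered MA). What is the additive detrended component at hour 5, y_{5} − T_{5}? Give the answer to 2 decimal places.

-6.67

Trend T_5 = (3 + 13 + 43) / 3 = 59/3 = 19.6667
Detrended value: 13 − 19.6667 = -6.67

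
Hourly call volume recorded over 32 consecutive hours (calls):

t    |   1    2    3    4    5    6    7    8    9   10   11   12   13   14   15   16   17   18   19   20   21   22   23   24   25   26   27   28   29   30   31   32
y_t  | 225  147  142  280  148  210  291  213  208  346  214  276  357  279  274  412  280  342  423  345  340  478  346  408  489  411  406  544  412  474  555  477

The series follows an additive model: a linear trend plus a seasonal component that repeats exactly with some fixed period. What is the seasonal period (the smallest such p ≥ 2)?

6

First differences y_{t+1} − y_t: -78, -5, 138, -132, 62, 81, -78, -5, 138, -132, 62, 81, -78, -5, …
The difference pattern repeats every 6 terms and not for any smaller step, so p = 6.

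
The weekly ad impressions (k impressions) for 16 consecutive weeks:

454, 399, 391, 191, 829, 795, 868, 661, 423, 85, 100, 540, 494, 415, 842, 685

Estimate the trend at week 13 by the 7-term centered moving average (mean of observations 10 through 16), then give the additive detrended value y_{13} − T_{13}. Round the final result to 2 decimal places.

Trend T_13 = (85 + 100 + 540 + 494 + 415 + 842 + 685) / 7 = 3161/7 = 451.5714
Detrended value: 494 − 451.5714 = 42.43

42.43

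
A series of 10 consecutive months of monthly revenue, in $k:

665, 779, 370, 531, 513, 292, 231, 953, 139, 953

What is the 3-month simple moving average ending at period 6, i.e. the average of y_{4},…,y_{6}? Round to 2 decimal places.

445.33

Sum of periods 4–6: 531 + 513 + 292 = 1336
Divide by 3: 1336 / 3 = 445.33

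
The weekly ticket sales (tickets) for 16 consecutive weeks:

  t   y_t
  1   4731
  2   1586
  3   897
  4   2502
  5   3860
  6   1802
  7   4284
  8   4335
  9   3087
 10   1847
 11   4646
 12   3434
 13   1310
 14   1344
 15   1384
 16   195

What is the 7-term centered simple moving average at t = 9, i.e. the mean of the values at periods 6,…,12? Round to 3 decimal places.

Sum of periods 6–12: 1802 + 4284 + 4335 + 3087 + 1847 + 4646 + 3434 = 23435
Divide by 7: 23435 / 7 = 3347.857

3347.857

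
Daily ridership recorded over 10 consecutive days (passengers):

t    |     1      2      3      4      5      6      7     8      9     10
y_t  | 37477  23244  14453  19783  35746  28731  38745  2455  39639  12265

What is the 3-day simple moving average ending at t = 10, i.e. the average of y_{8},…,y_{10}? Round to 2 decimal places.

Sum of periods 8–10: 2455 + 39639 + 12265 = 54359
Divide by 3: 54359 / 3 = 18119.67

18119.67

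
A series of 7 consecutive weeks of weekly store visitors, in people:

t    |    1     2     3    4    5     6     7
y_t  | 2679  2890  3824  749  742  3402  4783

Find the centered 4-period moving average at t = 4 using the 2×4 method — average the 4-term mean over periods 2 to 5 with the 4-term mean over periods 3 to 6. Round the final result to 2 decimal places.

2115.25

Sum over 2–5: 2890 + 3824 + 749 + 742 = 8205
Sum over 3–6: 3824 + 749 + 742 + 3402 = 8717
CMA at t=4 = (8205 + 8717) / (2·4) = 16922 / 8 = 2115.25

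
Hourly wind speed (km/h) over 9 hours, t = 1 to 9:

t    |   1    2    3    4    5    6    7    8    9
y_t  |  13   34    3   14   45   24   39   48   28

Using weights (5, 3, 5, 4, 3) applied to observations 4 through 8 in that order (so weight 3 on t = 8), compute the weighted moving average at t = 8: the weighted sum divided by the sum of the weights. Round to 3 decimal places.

31.250

Weighted sum: 5·14 + 3·45 + 5·24 + 4·39 + 3·48 = 70 + 135 + 120 + 156 + 144 = 625
Weight total: 5 + 3 + 5 + 4 + 3 = 20
WMA = 625 / 20 = 31.250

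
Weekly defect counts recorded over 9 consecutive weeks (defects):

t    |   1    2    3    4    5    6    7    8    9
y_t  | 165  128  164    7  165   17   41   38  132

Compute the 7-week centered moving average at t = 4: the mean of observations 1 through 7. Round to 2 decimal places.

98.14

Sum of periods 1–7: 165 + 128 + 164 + 7 + 165 + 17 + 41 = 687
Divide by 7: 687 / 7 = 98.14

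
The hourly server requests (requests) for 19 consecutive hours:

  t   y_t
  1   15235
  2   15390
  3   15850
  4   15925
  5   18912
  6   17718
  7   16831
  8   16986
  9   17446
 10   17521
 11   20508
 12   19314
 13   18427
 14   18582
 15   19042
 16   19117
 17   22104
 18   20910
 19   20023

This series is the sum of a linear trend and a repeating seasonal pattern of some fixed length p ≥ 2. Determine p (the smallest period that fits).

First differences y_{t+1} − y_t: 155, 460, 75, 2987, -1194, -887, 155, 460, 75, 2987, -1194, -887, 155, 460, …
The difference pattern repeats every 6 terms and not for any smaller step, so p = 6.

6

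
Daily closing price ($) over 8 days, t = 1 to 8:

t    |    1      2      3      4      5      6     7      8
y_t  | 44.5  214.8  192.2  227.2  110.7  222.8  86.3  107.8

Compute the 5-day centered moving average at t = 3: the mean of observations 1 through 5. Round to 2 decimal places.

157.88

Sum of periods 1–5: 44.5 + 214.8 + 192.2 + 227.2 + 110.7 = 789.4
Divide by 5: 789.4 / 5 = 157.88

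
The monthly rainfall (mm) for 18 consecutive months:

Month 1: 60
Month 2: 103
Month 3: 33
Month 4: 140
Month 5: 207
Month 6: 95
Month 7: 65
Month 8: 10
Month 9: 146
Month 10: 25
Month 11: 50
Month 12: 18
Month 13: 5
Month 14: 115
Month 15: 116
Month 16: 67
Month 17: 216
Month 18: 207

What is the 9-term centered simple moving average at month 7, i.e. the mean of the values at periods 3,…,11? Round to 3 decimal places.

Sum of periods 3–11: 33 + 140 + 207 + 95 + 65 + 10 + 146 + 25 + 50 = 771
Divide by 9: 771 / 9 = 85.667

85.667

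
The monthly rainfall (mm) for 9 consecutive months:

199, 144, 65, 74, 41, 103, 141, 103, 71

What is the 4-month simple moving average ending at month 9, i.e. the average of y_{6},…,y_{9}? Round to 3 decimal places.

104.500

Sum of periods 6–9: 103 + 141 + 103 + 71 = 418
Divide by 4: 418 / 4 = 104.500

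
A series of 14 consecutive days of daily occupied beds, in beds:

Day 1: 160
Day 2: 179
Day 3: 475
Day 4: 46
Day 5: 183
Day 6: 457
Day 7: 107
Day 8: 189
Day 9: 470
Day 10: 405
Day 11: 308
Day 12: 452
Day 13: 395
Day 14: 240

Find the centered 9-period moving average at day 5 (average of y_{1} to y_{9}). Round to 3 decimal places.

251.778

Sum of periods 1–9: 160 + 179 + 475 + 46 + 183 + 457 + 107 + 189 + 470 = 2266
Divide by 9: 2266 / 9 = 251.778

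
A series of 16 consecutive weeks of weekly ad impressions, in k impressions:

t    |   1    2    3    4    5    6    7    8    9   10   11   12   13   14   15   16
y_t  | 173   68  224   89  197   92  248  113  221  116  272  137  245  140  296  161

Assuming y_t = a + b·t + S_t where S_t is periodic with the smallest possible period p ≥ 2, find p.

4

First differences y_{t+1} − y_t: -105, 156, -135, 108, -105, 156, -135, 108, -105, 156, …
The difference pattern repeats every 4 terms and not for any smaller step, so p = 4.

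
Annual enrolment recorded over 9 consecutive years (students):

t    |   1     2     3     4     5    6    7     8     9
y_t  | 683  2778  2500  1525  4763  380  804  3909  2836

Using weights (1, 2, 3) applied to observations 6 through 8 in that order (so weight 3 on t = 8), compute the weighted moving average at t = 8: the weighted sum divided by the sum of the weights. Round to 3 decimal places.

Weighted sum: 1·380 + 2·804 + 3·3909 = 380 + 1608 + 11727 = 13715
Weight total: 1 + 2 + 3 = 6
WMA = 13715 / 6 = 2285.833

2285.833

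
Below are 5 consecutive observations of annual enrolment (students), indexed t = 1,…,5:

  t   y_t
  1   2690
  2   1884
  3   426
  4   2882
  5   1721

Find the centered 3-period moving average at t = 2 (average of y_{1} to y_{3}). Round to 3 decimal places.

Sum of periods 1–3: 2690 + 1884 + 426 = 5000
Divide by 3: 5000 / 3 = 1666.667

1666.667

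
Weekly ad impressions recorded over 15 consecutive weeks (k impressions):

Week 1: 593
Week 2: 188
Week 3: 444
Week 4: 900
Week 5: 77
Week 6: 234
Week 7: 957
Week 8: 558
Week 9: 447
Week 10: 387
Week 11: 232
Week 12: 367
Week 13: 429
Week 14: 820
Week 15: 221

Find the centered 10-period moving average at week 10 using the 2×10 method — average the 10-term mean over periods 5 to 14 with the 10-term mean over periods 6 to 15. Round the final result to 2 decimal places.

458.00

Sum over 5–14: 77 + 234 + 957 + 558 + 447 + 387 + 232 + 367 + 429 + 820 = 4508
Sum over 6–15: 234 + 957 + 558 + 447 + 387 + 232 + 367 + 429 + 820 + 221 = 4652
CMA at t=10 = (4508 + 4652) / (2·10) = 9160 / 20 = 458.00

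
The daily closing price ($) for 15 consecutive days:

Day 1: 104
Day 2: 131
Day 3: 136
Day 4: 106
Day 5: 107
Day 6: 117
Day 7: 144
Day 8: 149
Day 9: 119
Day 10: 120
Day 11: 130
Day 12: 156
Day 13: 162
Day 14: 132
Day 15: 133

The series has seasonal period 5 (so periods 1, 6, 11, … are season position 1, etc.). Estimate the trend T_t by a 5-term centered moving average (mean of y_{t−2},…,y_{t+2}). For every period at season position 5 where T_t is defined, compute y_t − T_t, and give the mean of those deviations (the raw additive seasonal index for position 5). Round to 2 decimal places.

Season position 5 occurs at t = 5, 10 (where T_t is defined).
t=5: T_5 = 122.0000; y_5 − T_5 = 107 − 122.0000 = -15.0000
t=10: T_10 = 134.8000; y_10 − T_10 = 120 − 134.8000 = -14.8000
Mean deviation: (-15.0000 + -14.8000) / 2 = -14.90

-14.90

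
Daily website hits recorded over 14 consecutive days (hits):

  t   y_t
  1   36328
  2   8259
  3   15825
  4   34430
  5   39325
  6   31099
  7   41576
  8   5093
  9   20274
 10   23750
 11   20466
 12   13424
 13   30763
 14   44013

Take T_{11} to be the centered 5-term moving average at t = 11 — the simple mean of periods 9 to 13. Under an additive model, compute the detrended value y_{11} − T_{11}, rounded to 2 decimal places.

Trend T_11 = (20274 + 23750 + 20466 + 13424 + 30763) / 5 = 108677/5 = 21735.4000
Detrended value: 20466 − 21735.4000 = -1269.40

-1269.40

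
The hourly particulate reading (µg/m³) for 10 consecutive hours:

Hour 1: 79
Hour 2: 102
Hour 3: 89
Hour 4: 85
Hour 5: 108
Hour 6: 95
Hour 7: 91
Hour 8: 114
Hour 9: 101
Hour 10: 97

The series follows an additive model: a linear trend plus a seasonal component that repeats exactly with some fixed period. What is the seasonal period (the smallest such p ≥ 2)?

3

First differences y_{t+1} − y_t: 23, -13, -4, 23, -13, -4, 23, -13, …
The difference pattern repeats every 3 terms and not for any smaller step, so p = 3.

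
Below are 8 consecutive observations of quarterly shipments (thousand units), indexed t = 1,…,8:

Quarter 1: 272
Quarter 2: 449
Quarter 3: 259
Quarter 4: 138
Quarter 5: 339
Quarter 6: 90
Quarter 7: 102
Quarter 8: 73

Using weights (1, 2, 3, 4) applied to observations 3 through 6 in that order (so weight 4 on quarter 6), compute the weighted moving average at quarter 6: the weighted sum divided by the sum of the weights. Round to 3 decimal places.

Weighted sum: 1·259 + 2·138 + 3·339 + 4·90 = 259 + 276 + 1017 + 360 = 1912
Weight total: 1 + 2 + 3 + 4 = 10
WMA = 1912 / 10 = 191.200

191.200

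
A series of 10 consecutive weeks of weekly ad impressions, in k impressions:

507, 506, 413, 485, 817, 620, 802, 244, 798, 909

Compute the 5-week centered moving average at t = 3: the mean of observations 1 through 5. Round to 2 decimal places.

Sum of periods 1–5: 507 + 506 + 413 + 485 + 817 = 2728
Divide by 5: 2728 / 5 = 545.60

545.60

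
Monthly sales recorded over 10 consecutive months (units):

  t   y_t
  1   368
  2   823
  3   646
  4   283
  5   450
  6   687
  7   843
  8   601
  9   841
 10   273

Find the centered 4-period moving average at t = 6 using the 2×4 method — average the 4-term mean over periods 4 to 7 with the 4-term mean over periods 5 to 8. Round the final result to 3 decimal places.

605.500

Sum over 4–7: 283 + 450 + 687 + 843 = 2263
Sum over 5–8: 450 + 687 + 843 + 601 = 2581
CMA at t=6 = (2263 + 2581) / (2·4) = 4844 / 8 = 605.500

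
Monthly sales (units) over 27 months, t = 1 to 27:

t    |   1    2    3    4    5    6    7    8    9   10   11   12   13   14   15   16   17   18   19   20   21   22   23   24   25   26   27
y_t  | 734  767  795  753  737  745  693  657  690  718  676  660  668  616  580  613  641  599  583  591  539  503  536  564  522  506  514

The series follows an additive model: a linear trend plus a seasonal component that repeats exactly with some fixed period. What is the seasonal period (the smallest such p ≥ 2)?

First differences y_{t+1} − y_t: 33, 28, -42, -16, 8, -52, -36, 33, 28, -42, -16, 8, -52, -36, 33, 28, …
The difference pattern repeats every 7 terms and not for any smaller step, so p = 7.

7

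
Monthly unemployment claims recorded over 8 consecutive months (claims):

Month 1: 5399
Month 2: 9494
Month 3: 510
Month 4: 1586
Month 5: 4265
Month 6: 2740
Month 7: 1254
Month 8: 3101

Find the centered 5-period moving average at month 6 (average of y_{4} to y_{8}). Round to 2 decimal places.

2589.20

Sum of periods 4–8: 1586 + 4265 + 2740 + 1254 + 3101 = 12946
Divide by 5: 12946 / 5 = 2589.20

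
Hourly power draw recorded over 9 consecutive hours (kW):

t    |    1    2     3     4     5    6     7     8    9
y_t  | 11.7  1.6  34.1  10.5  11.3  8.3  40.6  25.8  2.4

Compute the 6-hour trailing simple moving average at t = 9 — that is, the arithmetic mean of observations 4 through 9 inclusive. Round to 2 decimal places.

Sum of periods 4–9: 10.5 + 11.3 + 8.3 + 40.6 + 25.8 + 2.4 = 98.9
Divide by 6: 98.9 / 6 = 16.48

16.48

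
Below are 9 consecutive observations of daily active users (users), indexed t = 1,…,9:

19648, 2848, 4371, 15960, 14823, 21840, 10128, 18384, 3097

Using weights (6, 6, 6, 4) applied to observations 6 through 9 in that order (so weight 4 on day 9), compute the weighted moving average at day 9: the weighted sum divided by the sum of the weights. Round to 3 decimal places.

14295.455

Weighted sum: 6·21840 + 6·10128 + 6·18384 + 4·3097 = 131040 + 60768 + 110304 + 12388 = 314500
Weight total: 6 + 6 + 6 + 4 = 22
WMA = 314500 / 22 = 14295.455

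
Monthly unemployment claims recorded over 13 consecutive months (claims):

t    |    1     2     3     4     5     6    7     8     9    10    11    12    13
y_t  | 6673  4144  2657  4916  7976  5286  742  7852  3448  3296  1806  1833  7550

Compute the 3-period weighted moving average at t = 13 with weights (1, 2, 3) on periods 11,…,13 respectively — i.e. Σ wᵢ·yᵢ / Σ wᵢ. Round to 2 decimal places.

4687.00

Weighted sum: 1·1806 + 2·1833 + 3·7550 = 1806 + 3666 + 22650 = 28122
Weight total: 1 + 2 + 3 = 6
WMA = 28122 / 6 = 4687.00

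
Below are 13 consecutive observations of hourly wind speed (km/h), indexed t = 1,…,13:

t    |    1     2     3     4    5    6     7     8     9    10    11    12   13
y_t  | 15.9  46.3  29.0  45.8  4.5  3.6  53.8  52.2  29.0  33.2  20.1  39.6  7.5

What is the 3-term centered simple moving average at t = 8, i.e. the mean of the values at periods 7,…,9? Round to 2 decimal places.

45.00

Sum of periods 7–9: 53.8 + 52.2 + 29.0 = 135.0
Divide by 3: 135.0 / 3 = 45.00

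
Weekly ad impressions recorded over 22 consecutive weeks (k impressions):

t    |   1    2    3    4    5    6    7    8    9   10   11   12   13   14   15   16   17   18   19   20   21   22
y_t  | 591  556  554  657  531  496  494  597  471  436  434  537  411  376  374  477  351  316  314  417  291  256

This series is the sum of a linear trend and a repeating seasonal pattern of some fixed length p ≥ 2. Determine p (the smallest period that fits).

4

First differences y_{t+1} − y_t: -35, -2, 103, -126, -35, -2, 103, -126, -35, -2, …
The difference pattern repeats every 4 terms and not for any smaller step, so p = 4.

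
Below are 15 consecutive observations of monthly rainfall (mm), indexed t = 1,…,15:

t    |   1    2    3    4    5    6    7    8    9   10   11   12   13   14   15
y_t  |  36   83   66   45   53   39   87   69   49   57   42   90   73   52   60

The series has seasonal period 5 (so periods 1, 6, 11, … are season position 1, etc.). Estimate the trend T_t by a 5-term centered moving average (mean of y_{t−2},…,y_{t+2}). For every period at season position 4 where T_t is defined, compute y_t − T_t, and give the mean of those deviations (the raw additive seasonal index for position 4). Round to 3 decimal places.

-12.000

Season position 4 occurs at t = 4, 9 (where T_t is defined).
t=4: T_4 = 57.20000; y_4 − T_4 = 45 − 57.20000 = -12.20000
t=9: T_9 = 60.80000; y_9 − T_9 = 49 − 60.80000 = -11.80000
Mean deviation: (-12.20000 + -11.80000) / 2 = -12.000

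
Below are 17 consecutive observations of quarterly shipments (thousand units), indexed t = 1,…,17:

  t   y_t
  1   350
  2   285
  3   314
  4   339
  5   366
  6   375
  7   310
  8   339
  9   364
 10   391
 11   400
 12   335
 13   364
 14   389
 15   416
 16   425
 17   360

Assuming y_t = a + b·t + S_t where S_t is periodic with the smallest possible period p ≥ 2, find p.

First differences y_{t+1} − y_t: -65, 29, 25, 27, 9, -65, 29, 25, 27, 9, -65, 29, …
The difference pattern repeats every 5 terms and not for any smaller step, so p = 5.

5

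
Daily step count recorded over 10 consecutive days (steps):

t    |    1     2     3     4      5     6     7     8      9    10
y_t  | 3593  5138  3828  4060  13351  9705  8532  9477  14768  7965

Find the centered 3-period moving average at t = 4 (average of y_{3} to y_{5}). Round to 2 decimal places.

7079.67

Sum of periods 3–5: 3828 + 4060 + 13351 = 21239
Divide by 3: 21239 / 3 = 7079.67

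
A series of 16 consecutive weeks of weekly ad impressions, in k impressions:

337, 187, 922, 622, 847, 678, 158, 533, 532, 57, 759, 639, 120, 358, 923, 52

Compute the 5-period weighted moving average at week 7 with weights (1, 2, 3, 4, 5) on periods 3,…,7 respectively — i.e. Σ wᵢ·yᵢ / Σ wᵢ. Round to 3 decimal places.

Weighted sum: 1·922 + 2·622 + 3·847 + 4·678 + 5·158 = 922 + 1244 + 2541 + 2712 + 790 = 8209
Weight total: 1 + 2 + 3 + 4 + 5 = 15
WMA = 8209 / 15 = 547.267

547.267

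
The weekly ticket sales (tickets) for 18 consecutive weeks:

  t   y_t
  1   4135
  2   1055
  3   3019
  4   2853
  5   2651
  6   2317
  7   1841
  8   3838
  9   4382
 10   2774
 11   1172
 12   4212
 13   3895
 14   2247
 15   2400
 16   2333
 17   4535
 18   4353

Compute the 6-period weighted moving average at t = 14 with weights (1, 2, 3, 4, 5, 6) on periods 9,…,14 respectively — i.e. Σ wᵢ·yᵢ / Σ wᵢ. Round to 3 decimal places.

3011.952

Weighted sum: 1·4382 + 2·2774 + 3·1172 + 4·4212 + 5·3895 + 6·2247 = 4382 + 5548 + 3516 + 16848 + 19475 + 13482 = 63251
Weight total: 1 + 2 + 3 + 4 + 5 + 6 = 21
WMA = 63251 / 21 = 3011.952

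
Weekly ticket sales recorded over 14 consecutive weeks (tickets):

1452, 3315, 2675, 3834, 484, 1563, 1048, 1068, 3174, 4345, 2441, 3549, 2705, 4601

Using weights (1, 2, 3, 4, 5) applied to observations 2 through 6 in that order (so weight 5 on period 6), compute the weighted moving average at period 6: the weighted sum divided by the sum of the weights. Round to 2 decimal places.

1994.53

Weighted sum: 1·3315 + 2·2675 + 3·3834 + 4·484 + 5·1563 = 3315 + 5350 + 11502 + 1936 + 7815 = 29918
Weight total: 1 + 2 + 3 + 4 + 5 = 15
WMA = 29918 / 15 = 1994.53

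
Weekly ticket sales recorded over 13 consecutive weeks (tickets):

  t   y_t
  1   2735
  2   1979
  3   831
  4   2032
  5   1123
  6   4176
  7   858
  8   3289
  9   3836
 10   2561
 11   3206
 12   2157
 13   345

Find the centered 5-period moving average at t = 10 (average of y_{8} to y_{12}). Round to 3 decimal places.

Sum of periods 8–12: 3289 + 3836 + 2561 + 3206 + 2157 = 15049
Divide by 5: 15049 / 5 = 3009.800

3009.800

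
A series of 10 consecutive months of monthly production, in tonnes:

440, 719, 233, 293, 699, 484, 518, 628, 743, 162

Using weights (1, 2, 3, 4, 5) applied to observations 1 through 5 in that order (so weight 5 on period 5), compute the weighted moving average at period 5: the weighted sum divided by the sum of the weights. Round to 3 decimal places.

Weighted sum: 1·440 + 2·719 + 3·233 + 4·293 + 5·699 = 440 + 1438 + 699 + 1172 + 3495 = 7244
Weight total: 1 + 2 + 3 + 4 + 5 = 15
WMA = 7244 / 15 = 482.933

482.933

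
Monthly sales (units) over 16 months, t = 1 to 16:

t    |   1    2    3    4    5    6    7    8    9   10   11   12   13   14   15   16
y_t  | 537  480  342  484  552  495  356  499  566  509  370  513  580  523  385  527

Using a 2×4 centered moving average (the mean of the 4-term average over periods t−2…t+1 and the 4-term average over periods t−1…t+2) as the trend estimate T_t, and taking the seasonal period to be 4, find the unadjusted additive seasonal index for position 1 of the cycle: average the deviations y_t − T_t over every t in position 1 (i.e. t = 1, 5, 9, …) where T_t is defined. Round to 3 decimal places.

81.792

Season position 1 occurs at t = 5, 9, 13 (where T_t is defined).
t=5: T_5 = 470.00000; y_5 − T_5 = 552 − 470.00000 = 82.00000
t=9: T_9 = 484.25000; y_9 − T_9 = 566 − 484.25000 = 81.75000
t=13: T_13 = 498.37500; y_13 − T_13 = 580 − 498.37500 = 81.62500
Mean deviation: (82.00000 + 81.75000 + 81.62500) / 3 = 81.792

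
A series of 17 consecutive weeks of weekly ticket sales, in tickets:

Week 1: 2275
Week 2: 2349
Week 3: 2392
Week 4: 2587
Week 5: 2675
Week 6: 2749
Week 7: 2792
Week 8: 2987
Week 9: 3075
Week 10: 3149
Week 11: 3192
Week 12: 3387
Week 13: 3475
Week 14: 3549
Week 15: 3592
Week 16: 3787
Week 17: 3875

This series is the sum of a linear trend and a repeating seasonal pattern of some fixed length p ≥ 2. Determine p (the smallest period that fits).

4

First differences y_{t+1} − y_t: 74, 43, 195, 88, 74, 43, 195, 88, 74, 43, …
The difference pattern repeats every 4 terms and not for any smaller step, so p = 4.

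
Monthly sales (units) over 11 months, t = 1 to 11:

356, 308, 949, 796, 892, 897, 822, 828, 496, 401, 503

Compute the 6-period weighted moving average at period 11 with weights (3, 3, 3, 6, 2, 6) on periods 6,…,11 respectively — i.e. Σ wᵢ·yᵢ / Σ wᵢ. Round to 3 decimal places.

Weighted sum: 3·897 + 3·822 + 3·828 + 6·496 + 2·401 + 6·503 = 2691 + 2466 + 2484 + 2976 + 802 + 3018 = 14437
Weight total: 3 + 3 + 3 + 6 + 2 + 6 = 23
WMA = 14437 / 23 = 627.696

627.696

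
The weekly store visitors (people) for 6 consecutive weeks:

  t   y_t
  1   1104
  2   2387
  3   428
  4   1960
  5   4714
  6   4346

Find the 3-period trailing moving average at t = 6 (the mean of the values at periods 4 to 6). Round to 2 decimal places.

3673.33

Sum of periods 4–6: 1960 + 4714 + 4346 = 11020
Divide by 3: 11020 / 3 = 3673.33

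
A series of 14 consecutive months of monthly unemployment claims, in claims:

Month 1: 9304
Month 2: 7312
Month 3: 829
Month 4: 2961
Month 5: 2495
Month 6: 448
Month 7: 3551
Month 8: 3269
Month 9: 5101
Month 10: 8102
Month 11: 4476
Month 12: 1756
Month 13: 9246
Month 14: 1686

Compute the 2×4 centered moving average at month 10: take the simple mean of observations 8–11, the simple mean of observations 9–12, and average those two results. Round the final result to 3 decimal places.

Sum over 8–11: 3269 + 5101 + 8102 + 4476 = 20948
Sum over 9–12: 5101 + 8102 + 4476 + 1756 = 19435
CMA at t=10 = (20948 + 19435) / (2·4) = 40383 / 8 = 5047.875

5047.875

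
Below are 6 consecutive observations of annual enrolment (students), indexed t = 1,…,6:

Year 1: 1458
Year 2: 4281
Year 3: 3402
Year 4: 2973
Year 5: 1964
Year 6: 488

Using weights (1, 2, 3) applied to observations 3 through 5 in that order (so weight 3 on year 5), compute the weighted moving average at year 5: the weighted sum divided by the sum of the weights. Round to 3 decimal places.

Weighted sum: 1·3402 + 2·2973 + 3·1964 = 3402 + 5946 + 5892 = 15240
Weight total: 1 + 2 + 3 = 6
WMA = 15240 / 6 = 2540.000

2540.000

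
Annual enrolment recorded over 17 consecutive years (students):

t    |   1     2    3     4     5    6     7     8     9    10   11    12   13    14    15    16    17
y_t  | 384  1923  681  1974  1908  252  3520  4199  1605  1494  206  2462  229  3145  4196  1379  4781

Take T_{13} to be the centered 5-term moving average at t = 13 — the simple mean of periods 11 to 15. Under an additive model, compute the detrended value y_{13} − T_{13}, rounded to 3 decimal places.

-1818.600

Trend T_13 = (206 + 2462 + 229 + 3145 + 4196) / 5 = 10238/5 = 2047.60000
Detrended value: 229 − 2047.60000 = -1818.600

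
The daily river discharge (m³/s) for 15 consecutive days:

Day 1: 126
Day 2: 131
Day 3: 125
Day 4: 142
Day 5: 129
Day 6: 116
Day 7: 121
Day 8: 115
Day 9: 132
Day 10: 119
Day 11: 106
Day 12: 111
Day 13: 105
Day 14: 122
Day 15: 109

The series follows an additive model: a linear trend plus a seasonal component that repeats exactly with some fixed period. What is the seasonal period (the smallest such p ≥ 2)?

First differences y_{t+1} − y_t: 5, -6, 17, -13, -13, 5, -6, 17, -13, -13, 5, -6, …
The difference pattern repeats every 5 terms and not for any smaller step, so p = 5.

5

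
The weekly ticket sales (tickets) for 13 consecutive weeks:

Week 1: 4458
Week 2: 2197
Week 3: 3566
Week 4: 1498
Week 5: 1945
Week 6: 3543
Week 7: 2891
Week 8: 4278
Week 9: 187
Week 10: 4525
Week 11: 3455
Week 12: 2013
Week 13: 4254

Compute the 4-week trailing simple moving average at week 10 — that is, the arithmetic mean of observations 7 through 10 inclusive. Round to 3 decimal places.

2970.250

Sum of periods 7–10: 2891 + 4278 + 187 + 4525 = 11881
Divide by 4: 11881 / 4 = 2970.250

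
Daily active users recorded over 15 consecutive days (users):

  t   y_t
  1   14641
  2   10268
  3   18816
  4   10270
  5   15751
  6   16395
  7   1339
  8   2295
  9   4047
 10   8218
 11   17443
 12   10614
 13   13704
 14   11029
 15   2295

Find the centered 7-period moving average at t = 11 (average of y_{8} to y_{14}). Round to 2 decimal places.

Sum of periods 8–14: 2295 + 4047 + 8218 + 17443 + 10614 + 13704 + 11029 = 67350
Divide by 7: 67350 / 7 = 9621.43

9621.43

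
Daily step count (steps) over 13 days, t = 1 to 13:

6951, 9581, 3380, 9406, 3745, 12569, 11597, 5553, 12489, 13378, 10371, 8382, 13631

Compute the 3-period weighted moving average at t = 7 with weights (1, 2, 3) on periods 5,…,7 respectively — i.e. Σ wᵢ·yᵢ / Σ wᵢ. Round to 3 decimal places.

10612.333

Weighted sum: 1·3745 + 2·12569 + 3·11597 = 3745 + 25138 + 34791 = 63674
Weight total: 1 + 2 + 3 = 6
WMA = 63674 / 6 = 10612.333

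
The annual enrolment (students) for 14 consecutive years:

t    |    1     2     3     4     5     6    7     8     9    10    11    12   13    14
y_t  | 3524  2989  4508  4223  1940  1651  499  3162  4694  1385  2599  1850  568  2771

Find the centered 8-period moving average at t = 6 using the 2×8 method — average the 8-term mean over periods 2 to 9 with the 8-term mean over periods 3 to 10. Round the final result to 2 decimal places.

Sum over 2–9: 2989 + 4508 + 4223 + 1940 + 1651 + 499 + 3162 + 4694 = 23666
Sum over 3–10: 4508 + 4223 + 1940 + 1651 + 499 + 3162 + 4694 + 1385 = 22062
CMA at t=6 = (23666 + 22062) / (2·8) = 45728 / 16 = 2858.00

2858.00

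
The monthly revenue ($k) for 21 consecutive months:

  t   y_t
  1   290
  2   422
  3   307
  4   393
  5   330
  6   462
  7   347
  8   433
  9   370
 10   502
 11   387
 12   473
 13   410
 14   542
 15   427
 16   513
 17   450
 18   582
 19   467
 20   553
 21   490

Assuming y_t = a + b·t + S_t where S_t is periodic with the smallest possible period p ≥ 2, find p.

4

First differences y_{t+1} − y_t: 132, -115, 86, -63, 132, -115, 86, -63, 132, -115, …
The difference pattern repeats every 4 terms and not for any smaller step, so p = 4.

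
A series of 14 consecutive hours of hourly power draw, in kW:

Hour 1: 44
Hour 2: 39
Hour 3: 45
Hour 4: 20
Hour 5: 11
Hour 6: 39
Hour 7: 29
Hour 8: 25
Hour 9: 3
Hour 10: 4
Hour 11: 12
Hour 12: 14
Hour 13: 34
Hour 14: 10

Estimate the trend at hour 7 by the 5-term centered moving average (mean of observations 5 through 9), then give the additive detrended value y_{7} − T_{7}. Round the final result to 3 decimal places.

7.600

Trend T_7 = (11 + 39 + 29 + 25 + 3) / 5 = 107/5 = 21.40000
Detrended value: 29 − 21.40000 = 7.600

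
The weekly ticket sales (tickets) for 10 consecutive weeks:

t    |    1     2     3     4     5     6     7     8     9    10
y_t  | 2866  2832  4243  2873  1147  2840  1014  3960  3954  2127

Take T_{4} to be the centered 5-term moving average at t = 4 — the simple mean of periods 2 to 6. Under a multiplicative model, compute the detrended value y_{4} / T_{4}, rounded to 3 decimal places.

1.031

Trend T_4 = (2832 + 4243 + 2873 + 1147 + 2840) / 5 = 13935/5 = 2787.00000
Ratio to trend: 2873 / 2787.00000 = 1.031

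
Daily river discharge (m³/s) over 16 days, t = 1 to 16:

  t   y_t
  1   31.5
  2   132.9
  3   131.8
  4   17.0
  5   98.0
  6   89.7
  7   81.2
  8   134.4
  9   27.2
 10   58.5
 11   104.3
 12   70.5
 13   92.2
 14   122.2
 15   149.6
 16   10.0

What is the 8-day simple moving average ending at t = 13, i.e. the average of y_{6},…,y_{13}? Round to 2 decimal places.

82.25

Sum of periods 6–13: 89.7 + 81.2 + 134.4 + 27.2 + 58.5 + 104.3 + 70.5 + 92.2 = 658.0
Divide by 8: 658.0 / 8 = 82.25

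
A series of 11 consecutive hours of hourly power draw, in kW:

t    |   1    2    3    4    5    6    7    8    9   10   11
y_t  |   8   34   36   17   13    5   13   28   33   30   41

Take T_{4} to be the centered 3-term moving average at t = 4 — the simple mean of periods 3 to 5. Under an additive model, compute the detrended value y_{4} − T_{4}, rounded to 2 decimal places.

-5.00

Trend T_4 = (36 + 17 + 13) / 3 = 66/3 = 22.0000
Detrended value: 17 − 22.0000 = -5.00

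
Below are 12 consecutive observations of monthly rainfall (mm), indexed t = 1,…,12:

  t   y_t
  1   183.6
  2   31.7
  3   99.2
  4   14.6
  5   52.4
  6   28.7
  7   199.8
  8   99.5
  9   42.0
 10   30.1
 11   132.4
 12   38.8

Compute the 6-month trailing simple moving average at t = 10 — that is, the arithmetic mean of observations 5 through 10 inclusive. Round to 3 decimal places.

75.417

Sum of periods 5–10: 52.4 + 28.7 + 199.8 + 99.5 + 42.0 + 30.1 = 452.5
Divide by 6: 452.5 / 6 = 75.417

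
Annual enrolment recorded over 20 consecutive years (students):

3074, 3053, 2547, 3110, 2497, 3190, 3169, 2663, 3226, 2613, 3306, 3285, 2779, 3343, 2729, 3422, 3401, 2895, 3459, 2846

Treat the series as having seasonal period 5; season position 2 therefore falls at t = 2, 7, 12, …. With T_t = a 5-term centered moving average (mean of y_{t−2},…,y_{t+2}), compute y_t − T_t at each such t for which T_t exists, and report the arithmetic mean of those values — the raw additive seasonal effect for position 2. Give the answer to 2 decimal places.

Season position 2 occurs at t = 7, 12, 17 (where T_t is defined).
t=7: T_7 = 2949.0000; y_7 − T_7 = 3169 − 2949.0000 = 220.0000
t=12: T_12 = 3065.2000; y_12 − T_12 = 3285 − 3065.2000 = 219.8000
t=17: T_17 = 3181.2000; y_17 − T_17 = 3401 − 3181.2000 = 219.8000
Mean deviation: (220.0000 + 219.8000 + 219.8000) / 3 = 219.87

219.87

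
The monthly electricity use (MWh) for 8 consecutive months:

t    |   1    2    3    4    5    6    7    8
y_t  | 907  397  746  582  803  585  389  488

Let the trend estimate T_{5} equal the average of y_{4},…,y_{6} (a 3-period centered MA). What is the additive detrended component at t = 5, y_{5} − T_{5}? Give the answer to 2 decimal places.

146.33

Trend T_5 = (582 + 803 + 585) / 3 = 1970/3 = 656.6667
Detrended value: 803 − 656.6667 = 146.33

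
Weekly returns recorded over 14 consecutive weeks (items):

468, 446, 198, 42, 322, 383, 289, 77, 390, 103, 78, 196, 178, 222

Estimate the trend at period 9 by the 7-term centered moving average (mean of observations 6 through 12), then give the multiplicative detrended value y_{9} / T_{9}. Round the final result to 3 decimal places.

1.801

Trend T_9 = (383 + 289 + 77 + 390 + 103 + 78 + 196) / 7 = 1516/7 = 216.57143
Ratio to trend: 390 / 216.57143 = 1.801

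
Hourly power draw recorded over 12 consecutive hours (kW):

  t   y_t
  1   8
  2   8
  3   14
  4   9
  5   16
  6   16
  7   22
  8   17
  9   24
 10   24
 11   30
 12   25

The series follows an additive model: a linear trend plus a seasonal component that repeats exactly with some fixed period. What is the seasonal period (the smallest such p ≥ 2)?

First differences y_{t+1} − y_t: 0, 6, -5, 7, 0, 6, -5, 7, 0, 6, …
The difference pattern repeats every 4 terms and not for any smaller step, so p = 4.

4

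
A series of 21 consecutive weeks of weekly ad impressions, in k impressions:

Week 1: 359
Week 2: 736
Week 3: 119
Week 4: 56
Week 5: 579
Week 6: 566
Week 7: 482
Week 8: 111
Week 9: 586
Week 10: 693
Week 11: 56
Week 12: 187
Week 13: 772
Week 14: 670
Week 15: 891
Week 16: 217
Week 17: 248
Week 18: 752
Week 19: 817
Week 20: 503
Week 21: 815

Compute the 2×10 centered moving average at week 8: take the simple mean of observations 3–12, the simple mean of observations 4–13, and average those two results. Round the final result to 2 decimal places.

Sum over 3–12: 119 + 56 + 579 + 566 + 482 + 111 + 586 + 693 + 56 + 187 = 3435
Sum over 4–13: 56 + 579 + 566 + 482 + 111 + 586 + 693 + 56 + 187 + 772 = 4088
CMA at t=8 = (3435 + 4088) / (2·10) = 7523 / 20 = 376.15

376.15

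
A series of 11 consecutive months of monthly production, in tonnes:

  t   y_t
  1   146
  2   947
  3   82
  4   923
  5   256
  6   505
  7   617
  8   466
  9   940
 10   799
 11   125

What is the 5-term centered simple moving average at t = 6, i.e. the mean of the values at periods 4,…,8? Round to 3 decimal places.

553.400

Sum of periods 4–8: 923 + 256 + 505 + 617 + 466 = 2767
Divide by 5: 2767 / 5 = 553.400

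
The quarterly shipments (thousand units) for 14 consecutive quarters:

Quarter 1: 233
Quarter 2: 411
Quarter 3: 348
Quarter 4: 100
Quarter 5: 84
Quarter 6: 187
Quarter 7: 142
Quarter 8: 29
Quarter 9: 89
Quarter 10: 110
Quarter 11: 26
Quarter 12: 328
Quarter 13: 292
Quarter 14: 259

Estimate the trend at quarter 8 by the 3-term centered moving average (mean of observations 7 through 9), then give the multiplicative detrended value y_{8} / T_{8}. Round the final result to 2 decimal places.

0.33

Trend T_8 = (142 + 29 + 89) / 3 = 260/3 = 86.6667
Ratio to trend: 29 / 86.6667 = 0.33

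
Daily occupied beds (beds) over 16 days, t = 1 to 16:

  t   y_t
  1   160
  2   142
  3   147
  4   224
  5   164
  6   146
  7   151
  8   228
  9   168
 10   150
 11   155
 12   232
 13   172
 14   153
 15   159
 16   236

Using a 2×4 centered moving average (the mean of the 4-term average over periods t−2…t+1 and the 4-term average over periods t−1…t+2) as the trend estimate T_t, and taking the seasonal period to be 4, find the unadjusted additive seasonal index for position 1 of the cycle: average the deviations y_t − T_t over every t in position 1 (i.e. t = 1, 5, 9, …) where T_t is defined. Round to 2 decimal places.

-6.67

Season position 1 occurs at t = 5, 9, 13 (where T_t is defined).
t=5: T_5 = 170.7500; y_5 − T_5 = 164 − 170.7500 = -6.7500
t=9: T_9 = 174.7500; y_9 − T_9 = 168 − 174.7500 = -6.7500
t=13: T_13 = 178.5000; y_13 − T_13 = 172 − 178.5000 = -6.5000
Mean deviation: (-6.7500 + -6.7500 + -6.5000) / 3 = -6.67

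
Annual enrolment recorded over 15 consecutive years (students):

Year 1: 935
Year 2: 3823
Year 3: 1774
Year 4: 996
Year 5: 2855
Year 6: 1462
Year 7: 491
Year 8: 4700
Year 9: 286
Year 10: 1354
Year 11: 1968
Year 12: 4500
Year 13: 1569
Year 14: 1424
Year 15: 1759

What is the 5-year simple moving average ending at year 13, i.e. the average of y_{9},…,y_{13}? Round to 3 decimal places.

Sum of periods 9–13: 286 + 1354 + 1968 + 4500 + 1569 = 9677
Divide by 5: 9677 / 5 = 1935.400

1935.400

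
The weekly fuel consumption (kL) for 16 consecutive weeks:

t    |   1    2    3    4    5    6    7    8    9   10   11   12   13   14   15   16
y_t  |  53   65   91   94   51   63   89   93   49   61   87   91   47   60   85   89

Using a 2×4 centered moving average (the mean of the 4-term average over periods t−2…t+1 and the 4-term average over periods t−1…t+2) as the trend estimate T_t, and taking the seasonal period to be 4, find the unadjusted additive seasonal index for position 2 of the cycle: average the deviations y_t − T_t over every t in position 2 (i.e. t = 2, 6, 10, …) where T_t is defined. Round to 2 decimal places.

Season position 2 occurs at t = 6, 10, 14 (where T_t is defined).
t=6: T_6 = 74.1250; y_6 − T_6 = 63 − 74.1250 = -11.1250
t=10: T_10 = 72.2500; y_10 − T_10 = 61 − 72.2500 = -11.2500
t=14: T_14 = 70.5000; y_14 − T_14 = 60 − 70.5000 = -10.5000
Mean deviation: (-11.1250 + -11.2500 + -10.5000) / 3 = -10.96

-10.96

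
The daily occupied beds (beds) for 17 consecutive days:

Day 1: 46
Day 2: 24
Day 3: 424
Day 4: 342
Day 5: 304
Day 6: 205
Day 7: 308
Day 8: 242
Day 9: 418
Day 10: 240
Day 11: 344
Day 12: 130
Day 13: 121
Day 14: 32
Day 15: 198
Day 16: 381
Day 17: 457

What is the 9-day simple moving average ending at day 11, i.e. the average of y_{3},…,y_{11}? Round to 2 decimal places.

314.11

Sum of periods 3–11: 424 + 342 + 304 + 205 + 308 + 242 + 418 + 240 + 344 = 2827
Divide by 9: 2827 / 9 = 314.11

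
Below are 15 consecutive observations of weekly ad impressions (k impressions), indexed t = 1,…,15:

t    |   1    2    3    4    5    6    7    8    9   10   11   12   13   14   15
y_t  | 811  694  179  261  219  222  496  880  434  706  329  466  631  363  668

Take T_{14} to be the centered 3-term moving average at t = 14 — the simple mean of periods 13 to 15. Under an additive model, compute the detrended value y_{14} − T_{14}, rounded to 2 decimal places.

-191.00

Trend T_14 = (631 + 363 + 668) / 3 = 1662/3 = 554.0000
Detrended value: 363 − 554.0000 = -191.00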